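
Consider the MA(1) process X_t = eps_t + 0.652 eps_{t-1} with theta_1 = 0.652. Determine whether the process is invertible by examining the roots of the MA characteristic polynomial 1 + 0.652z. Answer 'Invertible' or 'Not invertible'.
\text{Invertible}

The MA(q) characteristic polynomial is P(z) = 1 + 0.652z.
Invertibility requires all roots to lie outside the unit circle, i.e. |z| > 1 for every root.
This is linear in z: 1 + (0.652) z = 0  =>  z = -1/(0.652) = -1.533742,  |z| = 1.533742.
Moduli of all roots: 1.5337.
All moduli strictly greater than 1? Yes.
Verdict: Invertible.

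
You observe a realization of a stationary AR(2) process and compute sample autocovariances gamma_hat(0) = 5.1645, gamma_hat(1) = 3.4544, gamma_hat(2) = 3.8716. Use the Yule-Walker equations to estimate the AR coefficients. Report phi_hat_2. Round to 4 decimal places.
\hat\phi_{2} = 0.5470

The Yule-Walker equations for an AR(p) process read, in matrix form,
  Gamma_p phi = r_p,   with   (Gamma_p)_{ij} = gamma(|i - j|),
                       (r_p)_i = gamma(i),   i,j = 1..p.
Substitute the sample gammas (Toeplitz matrix and right-hand side of size 2):
  Gamma_p = [[5.1645, 3.4544], [3.4544, 5.1645]]
  r_p     = [3.4544, 3.8716]
Written out:
  5.1645 phi_1 + 3.4544 phi_2 = 3.4544
  3.4544 phi_1 + 5.1645 phi_2 = 3.8716
Solve by Cramer's rule:
  det = gamma(0)^2 - gamma(1)^2 = (5.1645)^2 - (3.4544)^2 = 26.67206025 - 11.93287936 = 14.73918089
  phi_hat_1 = [gamma(1) gamma(0) - gamma(1) gamma(2)] / det = [(3.4544)(5.1645) - (3.4544)(3.8716)] / 14.73918089 = 4.46619376 / 14.73918089 = 0.303
  phi_hat_2 = [gamma(0) gamma(2) - gamma(1)^2] / det = [(5.1645)(3.8716) - (3.4544)^2] / 14.73918089 = 8.06199884 / 14.73918089 = 0.547
So phi_hat = [0.3030, 0.5470].
Therefore phi_hat_2 = 0.5470.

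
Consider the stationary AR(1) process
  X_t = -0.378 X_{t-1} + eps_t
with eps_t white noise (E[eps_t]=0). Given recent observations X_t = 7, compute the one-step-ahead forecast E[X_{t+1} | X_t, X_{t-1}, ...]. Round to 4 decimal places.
E[X_{t+1} \mid \mathcal F_t] = -2.6460

For an AR(p) model X_t = c + sum_i phi_i X_{t-i} + eps_t, the
one-step-ahead conditional mean is
  E[X_{t+1} | X_t, ...] = c + sum_i phi_i X_{t+1-i}.
Substitute known values:
  E[X_{t+1} | ...] = (-0.378) * (7)
                   = -2.6460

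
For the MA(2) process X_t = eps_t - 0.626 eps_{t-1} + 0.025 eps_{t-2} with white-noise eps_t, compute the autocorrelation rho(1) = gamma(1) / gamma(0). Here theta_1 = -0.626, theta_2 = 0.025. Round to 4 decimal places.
\rho(1) = -0.4608

For an MA(q) process with theta_0 = 1, the autocovariance is
  gamma(k) = sigma^2 * sum_{i=0..q-k} theta_i * theta_{i+k},
and rho(k) = gamma(k) / gamma(0). Sigma^2 cancels.
  numerator   = (1)*(-0.626) + (-0.626)*(0.025) = -0.64165.
  denominator = (1)^2 + (-0.626)^2 + (0.025)^2 = 1.392501.
  rho(1) = -0.64165 / 1.392501 = -0.4608.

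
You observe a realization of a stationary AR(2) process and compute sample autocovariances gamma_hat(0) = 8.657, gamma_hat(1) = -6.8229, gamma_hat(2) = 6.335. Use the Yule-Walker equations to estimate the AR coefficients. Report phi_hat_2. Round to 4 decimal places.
\hat\phi_{2} = 0.2920

The Yule-Walker equations for an AR(p) process read, in matrix form,
  Gamma_p phi = r_p,   with   (Gamma_p)_{ij} = gamma(|i - j|),
                       (r_p)_i = gamma(i),   i,j = 1..p.
Substitute the sample gammas (Toeplitz matrix and right-hand side of size 2):
  Gamma_p = [[8.657, -6.8229], [-6.8229, 8.657]]
  r_p     = [-6.8229, 6.335]
Written out:
  8.657 phi_1 - 6.8229 phi_2 = -6.8229
  -6.8229 phi_1 + 8.657 phi_2 = 6.335
Solve by Cramer's rule:
  det = gamma(0)^2 - gamma(1)^2 = (8.657)^2 - (-6.8229)^2 = 74.943649 - 46.55196441 = 28.39168459
  phi_hat_1 = [gamma(1) gamma(0) - gamma(1) gamma(2)] / det = [(-6.8229)(8.657) - (-6.8229)(6.335)] / 28.39168459 = -15.8427738 / 28.39168459 = -0.558
  phi_hat_2 = [gamma(0) gamma(2) - gamma(1)^2] / det = [(8.657)(6.335) - (-6.8229)^2] / 28.39168459 = 8.29013059 / 28.39168459 = 0.292
So phi_hat = [-0.5580, 0.2920].
Therefore phi_hat_2 = 0.2920.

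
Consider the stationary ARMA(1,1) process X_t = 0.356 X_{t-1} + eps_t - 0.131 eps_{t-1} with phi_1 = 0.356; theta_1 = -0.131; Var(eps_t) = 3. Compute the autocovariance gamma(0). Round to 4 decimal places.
\gamma(0) = 3.1739

Multiply the model equation by X_{t-k} and take expectations. With theta_0 = psi_0 = 1 and psi_j the MA(infinity) weights, this gives
  gamma(k) - sum_i phi_i gamma(k-i) = c_k,
  c_k = sigma^2 * sum_{j=k..q} theta_j psi_{j-k}   (c_k = 0 for k > q),
using gamma(-m) = gamma(m).
psi-weights needed (psi_j = theta_j + sum_i phi_i psi_{j-i}):
  psi_1 = theta_1 + phi_1 = -0.131 + (0.356) = 0.225
Right-hand sides:
  c_0 = sigma^2 (1 + theta_1 psi_1) = 3 * (1 + (-0.131)(0.225)) = 3 * 0.970525 = 2.911575
  c_1 = sigma^2 theta_1 = 3 * (-0.131) = -0.393
  c_2 = 0
Equations for k = 0 and k = 1 (AR order 1):
  gamma(0) = phi_1 gamma(1) + c_0
  gamma(1) = phi_1 gamma(0) + c_1
Substituting the second into the first: gamma(0) (1 - phi_1^2) = c_0 + phi_1 c_1, so
  gamma(0) = (c_0 + phi_1 c_1) / (1 - phi_1^2) = (2.911575 + (0.356)(-0.393)) / (1 - (0.356)^2) = 2.771667 / 0.873264 = 3.173916.
Therefore gamma(0) = 3.1739 (to 4 decimal places).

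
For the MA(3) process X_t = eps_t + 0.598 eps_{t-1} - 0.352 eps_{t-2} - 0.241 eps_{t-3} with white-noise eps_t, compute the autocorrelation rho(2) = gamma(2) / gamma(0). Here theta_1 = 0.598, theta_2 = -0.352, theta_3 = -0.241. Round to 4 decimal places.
\rho(2) = -0.3222

For an MA(q) process with theta_0 = 1, the autocovariance is
  gamma(k) = sigma^2 * sum_{i=0..q-k} theta_i * theta_{i+k},
and rho(k) = gamma(k) / gamma(0). Sigma^2 cancels.
  numerator   = (1)*(-0.352) + (0.598)*(-0.241) = -0.496118.
  denominator = (1)^2 + (0.598)^2 + (-0.352)^2 + (-0.241)^2 = 1.539589.
  rho(2) = -0.496118 / 1.539589 = -0.3222.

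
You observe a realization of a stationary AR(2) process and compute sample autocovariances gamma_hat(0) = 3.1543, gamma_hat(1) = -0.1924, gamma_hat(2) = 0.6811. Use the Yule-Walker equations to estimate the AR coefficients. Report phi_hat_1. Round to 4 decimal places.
\hat\phi_{1} = -0.0480

The Yule-Walker equations for an AR(p) process read, in matrix form,
  Gamma_p phi = r_p,   with   (Gamma_p)_{ij} = gamma(|i - j|),
                       (r_p)_i = gamma(i),   i,j = 1..p.
Substitute the sample gammas (Toeplitz matrix and right-hand side of size 2):
  Gamma_p = [[3.1543, -0.1924], [-0.1924, 3.1543]]
  r_p     = [-0.1924, 0.6811]
Written out:
  3.1543 phi_1 - 0.1924 phi_2 = -0.1924
  -0.1924 phi_1 + 3.1543 phi_2 = 0.6811
Solve by Cramer's rule:
  det = gamma(0)^2 - gamma(1)^2 = (3.1543)^2 - (-0.1924)^2 = 9.94960849 - 0.03701776 = 9.91259073
  phi_hat_1 = [gamma(1) gamma(0) - gamma(1) gamma(2)] / det = [(-0.1924)(3.1543) - (-0.1924)(0.6811)] / 9.91259073 = -0.47584368 / 9.91259073 = -0.048
  phi_hat_2 = [gamma(0) gamma(2) - gamma(1)^2] / det = [(3.1543)(0.6811) - (-0.1924)^2] / 9.91259073 = 2.11137597 / 9.91259073 = 0.213
So phi_hat = [-0.0480, 0.2130].
Therefore phi_hat_1 = -0.0480.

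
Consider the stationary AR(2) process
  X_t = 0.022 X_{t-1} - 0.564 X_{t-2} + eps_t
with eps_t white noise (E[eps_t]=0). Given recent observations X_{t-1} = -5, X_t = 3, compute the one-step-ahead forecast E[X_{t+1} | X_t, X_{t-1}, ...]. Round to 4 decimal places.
E[X_{t+1} \mid \mathcal F_t] = 2.8860

For an AR(p) model X_t = c + sum_i phi_i X_{t-i} + eps_t, the
one-step-ahead conditional mean is
  E[X_{t+1} | X_t, ...] = c + sum_i phi_i X_{t+1-i}.
Substitute known values:
  E[X_{t+1} | ...] = (0.022) * (3) + (-0.564) * (-5)
                   = 2.8860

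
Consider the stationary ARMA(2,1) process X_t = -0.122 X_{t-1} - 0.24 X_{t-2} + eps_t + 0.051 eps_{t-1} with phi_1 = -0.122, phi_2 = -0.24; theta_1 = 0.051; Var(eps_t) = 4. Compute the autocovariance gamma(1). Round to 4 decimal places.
\gamma(1) = -0.2540

Multiply the model equation by X_{t-k} and take expectations. With theta_0 = psi_0 = 1 and psi_j the MA(infinity) weights, this gives
  gamma(k) - sum_i phi_i gamma(k-i) = c_k,
  c_k = sigma^2 * sum_{j=k..q} theta_j psi_{j-k}   (c_k = 0 for k > q),
using gamma(-m) = gamma(m).
psi-weights needed (psi_j = theta_j + sum_i phi_i psi_{j-i}):
  psi_1 = theta_1 + phi_1 = 0.051 + (-0.122) = -0.071
Right-hand sides:
  c_0 = sigma^2 (1 + theta_1 psi_1) = 4 * (1 + (0.051)(-0.071)) = 4 * 0.996379 = 3.985516
  c_1 = sigma^2 theta_1 = 4 * (0.051) = 0.204
  c_2 = 0
Equations for k = 0, 1, 2 (AR order 2, c_2 = 0):
  (E0) gamma(0) = phi_1 gamma(1) + phi_2 gamma(2) + c_0
  (E1) gamma(1) = phi_1 gamma(0) + phi_2 gamma(1) + c_1
  (E2) gamma(2) = phi_1 gamma(1) + phi_2 gamma(0)
From (E1): gamma(1) = A gamma(0) + B with
  A = phi_1 / (1 - phi_2) = -0.122 / 1.24 = -0.098387,   B = c_1 / (1 - phi_2) = 0.204 / 1.24 = 0.164516.
Insert (E2) into (E0): gamma(0) (1 - phi_2^2) = phi_1 (1 + phi_2) gamma(1) + c_0.
  phi_1 (1 + phi_2) = (-0.122)(0.76) = -0.09272,   1 - phi_2^2 = 0.9424.
Replace gamma(1) by A gamma(0) + B and collect gamma(0):
  gamma(0) [0.9424 - (-0.09272)(-0.098387)] = (-0.09272)(0.164516) + 3.985516
  gamma(0) * 0.933278 = 3.970262
  gamma(0) = 3.970262 / 0.933278 = 4.254106.
  gamma(1) = A gamma(0) + B = (-0.098387)(4.254106) + (0.164516) = -0.254033.
Therefore gamma(1) = -0.2540 (to 4 decimal places).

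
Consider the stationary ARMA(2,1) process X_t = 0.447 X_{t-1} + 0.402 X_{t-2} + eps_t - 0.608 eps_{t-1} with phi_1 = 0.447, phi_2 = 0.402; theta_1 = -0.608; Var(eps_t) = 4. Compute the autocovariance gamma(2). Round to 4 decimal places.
\gamma(2) = 1.8491

Multiply the model equation by X_{t-k} and take expectations. With theta_0 = psi_0 = 1 and psi_j the MA(infinity) weights, this gives
  gamma(k) - sum_i phi_i gamma(k-i) = c_k,
  c_k = sigma^2 * sum_{j=k..q} theta_j psi_{j-k}   (c_k = 0 for k > q),
using gamma(-m) = gamma(m).
psi-weights needed (psi_j = theta_j + sum_i phi_i psi_{j-i}):
  psi_1 = theta_1 + phi_1 = -0.608 + (0.447) = -0.161
Right-hand sides:
  c_0 = sigma^2 (1 + theta_1 psi_1) = 4 * (1 + (-0.608)(-0.161)) = 4 * 1.097888 = 4.391552
  c_1 = sigma^2 theta_1 = 4 * (-0.608) = -2.432
  c_2 = 0
Equations for k = 0, 1, 2 (AR order 2, c_2 = 0):
  (E0) gamma(0) = phi_1 gamma(1) + phi_2 gamma(2) + c_0
  (E1) gamma(1) = phi_1 gamma(0) + phi_2 gamma(1) + c_1
  (E2) gamma(2) = phi_1 gamma(1) + phi_2 gamma(0)
From (E1): gamma(1) = A gamma(0) + B with
  A = phi_1 / (1 - phi_2) = 0.447 / 0.598 = 0.747492,   B = c_1 / (1 - phi_2) = -2.432 / 0.598 = -4.06689.
Insert (E2) into (E0): gamma(0) (1 - phi_2^2) = phi_1 (1 + phi_2) gamma(1) + c_0.
  phi_1 (1 + phi_2) = (0.447)(1.402) = 0.626694,   1 - phi_2^2 = 0.838396.
Replace gamma(1) by A gamma(0) + B and collect gamma(0):
  gamma(0) [0.838396 - (0.626694)(0.747492)] = (0.626694)(-4.06689) + 4.391552
  gamma(0) * 0.369947 = 1.842857
  gamma(0) = 1.842857 / 0.369947 = 4.981401.
  gamma(1) = A gamma(0) + B = (0.747492)(4.981401) + (-4.06689) = -0.343334.
  gamma(2) = phi_1 gamma(1) + phi_2 gamma(0) = (0.447)(-0.343334) + (0.402)(4.981401) = 1.849053.
Therefore gamma(2) = 1.8491 (to 4 decimal places).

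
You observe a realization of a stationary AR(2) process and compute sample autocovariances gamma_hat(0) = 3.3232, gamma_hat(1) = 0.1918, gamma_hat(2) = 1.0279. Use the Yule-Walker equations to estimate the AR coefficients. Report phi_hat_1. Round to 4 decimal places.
\hat\phi_{1} = 0.0400

The Yule-Walker equations for an AR(p) process read, in matrix form,
  Gamma_p phi = r_p,   with   (Gamma_p)_{ij} = gamma(|i - j|),
                       (r_p)_i = gamma(i),   i,j = 1..p.
Substitute the sample gammas (Toeplitz matrix and right-hand side of size 2):
  Gamma_p = [[3.3232, 0.1918], [0.1918, 3.3232]]
  r_p     = [0.1918, 1.0279]
Written out:
  3.3232 phi_1 + 0.1918 phi_2 = 0.1918
  0.1918 phi_1 + 3.3232 phi_2 = 1.0279
Solve by Cramer's rule:
  det = gamma(0)^2 - gamma(1)^2 = (3.3232)^2 - (0.1918)^2 = 11.04365824 - 0.03678724 = 11.006871
  phi_hat_1 = [gamma(1) gamma(0) - gamma(1) gamma(2)] / det = [(0.1918)(3.3232) - (0.1918)(1.0279)] / 11.006871 = 0.44023854 / 11.006871 = 0.04
  phi_hat_2 = [gamma(0) gamma(2) - gamma(1)^2] / det = [(3.3232)(1.0279) - (0.1918)^2] / 11.006871 = 3.37913004 / 11.006871 = 0.307
So phi_hat = [0.0400, 0.3070].
Therefore phi_hat_1 = 0.0400.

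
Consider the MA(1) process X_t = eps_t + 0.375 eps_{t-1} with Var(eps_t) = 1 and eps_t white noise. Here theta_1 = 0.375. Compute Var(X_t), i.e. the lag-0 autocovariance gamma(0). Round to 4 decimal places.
\gamma(0) = 1.1406

For an MA(q) process X_t = eps_t + sum_i theta_i eps_{t-i} with
Var(eps_t) = sigma^2, the variance is
  gamma(0) = sigma^2 * (1 + sum_i theta_i^2).
  sum_i theta_i^2 = (0.375)^2 = 0.140625.
  gamma(0) = 1 * (1 + 0.140625) = 1 * 1.140625 = 1.140625, which rounds to 1.1406.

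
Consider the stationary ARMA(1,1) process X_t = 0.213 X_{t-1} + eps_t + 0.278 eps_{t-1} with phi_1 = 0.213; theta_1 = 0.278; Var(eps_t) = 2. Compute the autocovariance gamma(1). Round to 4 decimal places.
\gamma(1) = 1.0896

Multiply the model equation by X_{t-k} and take expectations. With theta_0 = psi_0 = 1 and psi_j the MA(infinity) weights, this gives
  gamma(k) - sum_i phi_i gamma(k-i) = c_k,
  c_k = sigma^2 * sum_{j=k..q} theta_j psi_{j-k}   (c_k = 0 for k > q),
using gamma(-m) = gamma(m).
psi-weights needed (psi_j = theta_j + sum_i phi_i psi_{j-i}):
  psi_1 = theta_1 + phi_1 = 0.278 + (0.213) = 0.491
Right-hand sides:
  c_0 = sigma^2 (1 + theta_1 psi_1) = 2 * (1 + (0.278)(0.491)) = 2 * 1.136498 = 2.272996
  c_1 = sigma^2 theta_1 = 2 * (0.278) = 0.556
  c_2 = 0
Equations for k = 0 and k = 1 (AR order 1):
  gamma(0) = phi_1 gamma(1) + c_0
  gamma(1) = phi_1 gamma(0) + c_1
Substituting the second into the first: gamma(0) (1 - phi_1^2) = c_0 + phi_1 c_1, so
  gamma(0) = (c_0 + phi_1 c_1) / (1 - phi_1^2) = (2.272996 + (0.213)(0.556)) / (1 - (0.213)^2) = 2.391424 / 0.954631 = 2.505077.
  gamma(1) = phi_1 gamma(0) + c_1 = (0.213)(2.505077) + (0.556) = 1.089581.
Therefore gamma(1) = 1.0896 (to 4 decimal places).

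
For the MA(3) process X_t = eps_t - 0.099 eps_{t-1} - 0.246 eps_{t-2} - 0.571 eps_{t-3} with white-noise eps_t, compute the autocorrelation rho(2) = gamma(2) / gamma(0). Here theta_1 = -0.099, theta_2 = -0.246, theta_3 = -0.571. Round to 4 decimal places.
\rho(2) = -0.1357

For an MA(q) process with theta_0 = 1, the autocovariance is
  gamma(k) = sigma^2 * sum_{i=0..q-k} theta_i * theta_{i+k},
and rho(k) = gamma(k) / gamma(0). Sigma^2 cancels.
  numerator   = (1)*(-0.246) + (-0.099)*(-0.571) = -0.189471.
  denominator = (1)^2 + (-0.099)^2 + (-0.246)^2 + (-0.571)^2 = 1.396358.
  rho(2) = -0.189471 / 1.396358 = -0.1357.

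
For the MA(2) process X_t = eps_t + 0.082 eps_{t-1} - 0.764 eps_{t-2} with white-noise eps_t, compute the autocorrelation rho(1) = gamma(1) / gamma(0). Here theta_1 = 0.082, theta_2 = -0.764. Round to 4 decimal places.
\rho(1) = 0.0122

For an MA(q) process with theta_0 = 1, the autocovariance is
  gamma(k) = sigma^2 * sum_{i=0..q-k} theta_i * theta_{i+k},
and rho(k) = gamma(k) / gamma(0). Sigma^2 cancels.
  numerator   = (1)*(0.082) + (0.082)*(-0.764) = 0.019352.
  denominator = (1)^2 + (0.082)^2 + (-0.764)^2 = 1.59042.
  rho(1) = 0.019352 / 1.59042 = 0.0122.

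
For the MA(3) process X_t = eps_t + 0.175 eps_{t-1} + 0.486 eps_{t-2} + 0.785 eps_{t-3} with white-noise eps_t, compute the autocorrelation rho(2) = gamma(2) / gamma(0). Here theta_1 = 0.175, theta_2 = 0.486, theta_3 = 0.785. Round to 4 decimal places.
\rho(2) = 0.3310

For an MA(q) process with theta_0 = 1, the autocovariance is
  gamma(k) = sigma^2 * sum_{i=0..q-k} theta_i * theta_{i+k},
and rho(k) = gamma(k) / gamma(0). Sigma^2 cancels.
  numerator   = (1)*(0.486) + (0.175)*(0.785) = 0.623375.
  denominator = (1)^2 + (0.175)^2 + (0.486)^2 + (0.785)^2 = 1.883046.
  rho(2) = 0.623375 / 1.883046 = 0.3310.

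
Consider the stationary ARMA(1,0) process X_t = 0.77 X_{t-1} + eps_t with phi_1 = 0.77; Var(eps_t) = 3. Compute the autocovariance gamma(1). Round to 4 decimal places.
\gamma(1) = 5.6743

Multiply the model equation by X_{t-k} and take expectations. With theta_0 = psi_0 = 1 and psi_j the MA(infinity) weights, this gives
  gamma(k) - sum_i phi_i gamma(k-i) = c_k,
  c_k = sigma^2 * sum_{j=k..q} theta_j psi_{j-k}   (c_k = 0 for k > q),
using gamma(-m) = gamma(m).
Pure AR (q = 0): c_0 = sigma^2 = 3, c_k = 0 for k >= 1.
Equations for k = 0 and k = 1 (AR order 1):
  gamma(0) = phi_1 gamma(1) + c_0
  gamma(1) = phi_1 gamma(0) + c_1
Substituting the second into the first: gamma(0) (1 - phi_1^2) = c_0 + phi_1 c_1, so
  gamma(0) = c_0 / (1 - phi_1^2) = 3 / (1 - (0.77)^2) = 3 / 0.4071 = 7.369197.
  gamma(1) = phi_1 gamma(0) = (0.77)(7.369197) = 5.674282.
Therefore gamma(1) = 5.6743 (to 4 decimal places).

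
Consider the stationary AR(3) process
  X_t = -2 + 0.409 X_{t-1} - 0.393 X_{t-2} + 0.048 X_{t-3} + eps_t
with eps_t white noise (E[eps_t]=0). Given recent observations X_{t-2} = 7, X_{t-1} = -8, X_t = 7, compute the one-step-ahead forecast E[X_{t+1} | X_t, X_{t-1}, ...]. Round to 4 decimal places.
E[X_{t+1} \mid \mathcal F_t] = 4.3430

For an AR(p) model X_t = c + sum_i phi_i X_{t-i} + eps_t, the
one-step-ahead conditional mean is
  E[X_{t+1} | X_t, ...] = c + sum_i phi_i X_{t+1-i}.
Substitute known values:
  E[X_{t+1} | ...] = -2 + (0.409) * (7) + (-0.393) * (-8) + (0.048) * (7)
                   = 4.3430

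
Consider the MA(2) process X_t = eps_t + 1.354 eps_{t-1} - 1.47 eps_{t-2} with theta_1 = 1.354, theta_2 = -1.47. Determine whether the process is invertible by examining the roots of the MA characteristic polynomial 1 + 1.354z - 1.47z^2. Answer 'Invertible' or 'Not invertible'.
\text{Not invertible}

The MA(q) characteristic polynomial is P(z) = 1 + 1.354z - 1.47z^2.
Invertibility requires all roots to lie outside the unit circle, i.e. |z| > 1 for every root.
Set 1 + (1.354) z + (-1.47) z^2 = 0, i.e. a z^2 + b z + c = 0 with a = -1.47, b = 1.354, c = 1.
Discriminant D = b^2 - 4ac = (1.354)^2 - 4*(-1.47)*1 = 1.833316 - (-5.88) = 7.713316.
D >= 0, so the roots are real: z = (-b +/- sqrt(D)) / (2a) = (-1.354 +/- 2.777286) / (-2.94).
  z_1 = (-1.354 + 2.777286) / (-2.94) = -0.4841,   |z_1| = 0.4841.
  z_2 = (-1.354 - 2.777286) / (-2.94) = 1.4052,   |z_2| = 1.4052.
Moduli of all roots: 0.4841, 1.4052.
All moduli strictly greater than 1? No.
Verdict: Not invertible.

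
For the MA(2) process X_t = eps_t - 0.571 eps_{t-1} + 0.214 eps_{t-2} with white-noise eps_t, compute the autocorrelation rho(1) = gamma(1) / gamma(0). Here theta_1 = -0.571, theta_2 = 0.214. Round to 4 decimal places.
\rho(1) = -0.5053

For an MA(q) process with theta_0 = 1, the autocovariance is
  gamma(k) = sigma^2 * sum_{i=0..q-k} theta_i * theta_{i+k},
and rho(k) = gamma(k) / gamma(0). Sigma^2 cancels.
  numerator   = (1)*(-0.571) + (-0.571)*(0.214) = -0.693194.
  denominator = (1)^2 + (-0.571)^2 + (0.214)^2 = 1.371837.
  rho(1) = -0.693194 / 1.371837 = -0.5053.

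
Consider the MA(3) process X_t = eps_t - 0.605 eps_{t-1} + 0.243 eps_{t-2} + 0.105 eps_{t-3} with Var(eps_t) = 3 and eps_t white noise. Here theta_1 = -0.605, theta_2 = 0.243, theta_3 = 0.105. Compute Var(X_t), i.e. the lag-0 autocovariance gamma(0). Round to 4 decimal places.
\gamma(0) = 4.3083

For an MA(q) process X_t = eps_t + sum_i theta_i eps_{t-i} with
Var(eps_t) = sigma^2, the variance is
  gamma(0) = sigma^2 * (1 + sum_i theta_i^2).
  sum_i theta_i^2 = (-0.605)^2 + (0.243)^2 + (0.105)^2 = 0.366025 + 0.059049 + 0.011025 = 0.436099.
  gamma(0) = 3 * (1 + 0.436099) = 3 * 1.436099 = 4.308297, which rounds to 4.3083.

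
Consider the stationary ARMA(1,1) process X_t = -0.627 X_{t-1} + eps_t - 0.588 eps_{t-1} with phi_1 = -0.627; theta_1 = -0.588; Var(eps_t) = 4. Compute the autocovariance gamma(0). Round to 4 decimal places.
\gamma(0) = 13.7301

Multiply the model equation by X_{t-k} and take expectations. With theta_0 = psi_0 = 1 and psi_j the MA(infinity) weights, this gives
  gamma(k) - sum_i phi_i gamma(k-i) = c_k,
  c_k = sigma^2 * sum_{j=k..q} theta_j psi_{j-k}   (c_k = 0 for k > q),
using gamma(-m) = gamma(m).
psi-weights needed (psi_j = theta_j + sum_i phi_i psi_{j-i}):
  psi_1 = theta_1 + phi_1 = -0.588 + (-0.627) = -1.215
Right-hand sides:
  c_0 = sigma^2 (1 + theta_1 psi_1) = 4 * (1 + (-0.588)(-1.215)) = 4 * 1.71442 = 6.85768
  c_1 = sigma^2 theta_1 = 4 * (-0.588) = -2.352
  c_2 = 0
Equations for k = 0 and k = 1 (AR order 1):
  gamma(0) = phi_1 gamma(1) + c_0
  gamma(1) = phi_1 gamma(0) + c_1
Substituting the second into the first: gamma(0) (1 - phi_1^2) = c_0 + phi_1 c_1, so
  gamma(0) = (c_0 + phi_1 c_1) / (1 - phi_1^2) = (6.85768 + (-0.627)(-2.352)) / (1 - (-0.627)^2) = 8.332384 / 0.606871 = 13.730074.
Therefore gamma(0) = 13.7301 (to 4 decimal places).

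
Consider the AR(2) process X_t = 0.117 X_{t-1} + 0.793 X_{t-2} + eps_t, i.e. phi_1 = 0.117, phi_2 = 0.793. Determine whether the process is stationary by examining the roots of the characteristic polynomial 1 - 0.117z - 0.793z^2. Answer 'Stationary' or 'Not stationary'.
\text{Stationary}

The AR(p) characteristic polynomial is P(z) = 1 - 0.117z - 0.793z^2.
Stationarity requires all roots to lie outside the unit circle, i.e. |z| > 1 for every root.
Set 1 + (-0.117) z + (-0.793) z^2 = 0, i.e. a z^2 + b z + c = 0 with a = -0.793, b = -0.117, c = 1.
Discriminant D = b^2 - 4ac = (-0.117)^2 - 4*(-0.793)*1 = 0.013689 - (-3.172) = 3.185689.
D >= 0, so the roots are real: z = (-b +/- sqrt(D)) / (2a) = (0.117 +/- 1.78485) / (-1.586).
  z_1 = (0.117 + 1.78485) / (-1.586) = -1.1991,   |z_1| = 1.1991.
  z_2 = (0.117 - 1.78485) / (-1.586) = 1.0516,   |z_2| = 1.0516.
Moduli of all roots: 1.1991, 1.0516.
All moduli strictly greater than 1? Yes.
Verdict: Stationary.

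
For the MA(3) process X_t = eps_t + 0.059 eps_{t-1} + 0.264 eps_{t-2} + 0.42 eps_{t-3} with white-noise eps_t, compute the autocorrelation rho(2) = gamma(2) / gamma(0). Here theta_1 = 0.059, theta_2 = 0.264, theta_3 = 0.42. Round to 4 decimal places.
\rho(2) = 0.2311

For an MA(q) process with theta_0 = 1, the autocovariance is
  gamma(k) = sigma^2 * sum_{i=0..q-k} theta_i * theta_{i+k},
and rho(k) = gamma(k) / gamma(0). Sigma^2 cancels.
  numerator   = (1)*(0.264) + (0.059)*(0.42) = 0.28878.
  denominator = (1)^2 + (0.059)^2 + (0.264)^2 + (0.42)^2 = 1.249577.
  rho(2) = 0.28878 / 1.249577 = 0.2311.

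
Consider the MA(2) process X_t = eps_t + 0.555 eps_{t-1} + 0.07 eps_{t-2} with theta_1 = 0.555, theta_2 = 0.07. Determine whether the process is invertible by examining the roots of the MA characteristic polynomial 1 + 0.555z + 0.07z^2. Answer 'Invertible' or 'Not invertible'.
\text{Invertible}

The MA(q) characteristic polynomial is P(z) = 1 + 0.555z + 0.07z^2.
Invertibility requires all roots to lie outside the unit circle, i.e. |z| > 1 for every root.
Set 1 + (0.555) z + (0.07) z^2 = 0, i.e. a z^2 + b z + c = 0 with a = 0.07, b = 0.555, c = 1.
Discriminant D = b^2 - 4ac = (0.555)^2 - 4*(0.07)*1 = 0.308025 - (0.28) = 0.028025.
D >= 0, so the roots are real: z = (-b +/- sqrt(D)) / (2a) = (-0.555 +/- 0.167407) / (0.14).
  z_1 = (-0.555 + 0.167407) / (0.14) = -2.7685,   |z_1| = 2.7685.
  z_2 = (-0.555 - 0.167407) / (0.14) = -5.16,   |z_2| = 5.16.
Moduli of all roots: 2.7685, 5.1600.
All moduli strictly greater than 1? Yes.
Verdict: Invertible.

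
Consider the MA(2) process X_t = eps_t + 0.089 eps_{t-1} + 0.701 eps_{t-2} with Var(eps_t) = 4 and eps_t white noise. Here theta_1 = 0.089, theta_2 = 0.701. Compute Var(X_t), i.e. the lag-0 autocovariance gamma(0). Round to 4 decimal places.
\gamma(0) = 5.9973

For an MA(q) process X_t = eps_t + sum_i theta_i eps_{t-i} with
Var(eps_t) = sigma^2, the variance is
  gamma(0) = sigma^2 * (1 + sum_i theta_i^2).
  sum_i theta_i^2 = (0.089)^2 + (0.701)^2 = 0.007921 + 0.491401 = 0.499322.
  gamma(0) = 4 * (1 + 0.499322) = 4 * 1.499322 = 5.997288, which rounds to 5.9973.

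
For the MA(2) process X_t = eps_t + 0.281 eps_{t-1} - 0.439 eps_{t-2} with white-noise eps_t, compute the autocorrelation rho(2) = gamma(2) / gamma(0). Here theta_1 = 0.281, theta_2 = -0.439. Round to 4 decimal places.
\rho(2) = -0.3452

For an MA(q) process with theta_0 = 1, the autocovariance is
  gamma(k) = sigma^2 * sum_{i=0..q-k} theta_i * theta_{i+k},
and rho(k) = gamma(k) / gamma(0). Sigma^2 cancels.
  numerator   = (1)*(-0.439) = -0.439.
  denominator = (1)^2 + (0.281)^2 + (-0.439)^2 = 1.271682.
  rho(2) = -0.439 / 1.271682 = -0.3452.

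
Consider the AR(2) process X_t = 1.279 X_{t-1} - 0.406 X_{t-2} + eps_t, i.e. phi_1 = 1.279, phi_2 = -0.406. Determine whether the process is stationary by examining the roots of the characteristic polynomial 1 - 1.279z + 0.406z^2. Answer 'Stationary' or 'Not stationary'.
\text{Stationary}

The AR(p) characteristic polynomial is P(z) = 1 - 1.279z + 0.406z^2.
Stationarity requires all roots to lie outside the unit circle, i.e. |z| > 1 for every root.
Set 1 + (-1.279) z + (0.406) z^2 = 0, i.e. a z^2 + b z + c = 0 with a = 0.406, b = -1.279, c = 1.
Discriminant D = b^2 - 4ac = (-1.279)^2 - 4*(0.406)*1 = 1.635841 - (1.624) = 0.011841.
D >= 0, so the roots are real: z = (-b +/- sqrt(D)) / (2a) = (1.279 +/- 0.108816) / (0.812).
  z_1 = (1.279 + 0.108816) / (0.812) = 1.7091,   |z_1| = 1.7091.
  z_2 = (1.279 - 0.108816) / (0.812) = 1.4411,   |z_2| = 1.4411.
Moduli of all roots: 1.7091, 1.4411.
All moduli strictly greater than 1? Yes.
Verdict: Stationary.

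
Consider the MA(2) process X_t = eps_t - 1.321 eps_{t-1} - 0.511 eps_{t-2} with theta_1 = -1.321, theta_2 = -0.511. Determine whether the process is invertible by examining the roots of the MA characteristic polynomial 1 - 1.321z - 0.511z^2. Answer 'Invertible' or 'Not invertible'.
\text{Not invertible}

The MA(q) characteristic polynomial is P(z) = 1 - 1.321z - 0.511z^2.
Invertibility requires all roots to lie outside the unit circle, i.e. |z| > 1 for every root.
Set 1 + (-1.321) z + (-0.511) z^2 = 0, i.e. a z^2 + b z + c = 0 with a = -0.511, b = -1.321, c = 1.
Discriminant D = b^2 - 4ac = (-1.321)^2 - 4*(-0.511)*1 = 1.745041 - (-2.044) = 3.789041.
D >= 0, so the roots are real: z = (-b +/- sqrt(D)) / (2a) = (1.321 +/- 1.946546) / (-1.022).
  z_1 = (1.321 + 1.946546) / (-1.022) = -3.1972,   |z_1| = 3.1972.
  z_2 = (1.321 - 1.946546) / (-1.022) = 0.6121,   |z_2| = 0.6121.
Moduli of all roots: 3.1972, 0.6121.
All moduli strictly greater than 1? No.
Verdict: Not invertible.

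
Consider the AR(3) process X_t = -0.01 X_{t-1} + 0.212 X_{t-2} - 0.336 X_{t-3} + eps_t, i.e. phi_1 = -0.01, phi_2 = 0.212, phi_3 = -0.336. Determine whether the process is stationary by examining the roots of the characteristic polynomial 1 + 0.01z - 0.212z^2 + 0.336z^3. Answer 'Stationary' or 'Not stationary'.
\text{Stationary}

The AR(p) characteristic polynomial is P(z) = 1 + 0.01z - 0.212z^2 + 0.336z^3.
Stationarity requires all roots to lie outside the unit circle, i.e. |z| > 1 for every root.
Degree 3: look for a simple real root z0 first, then factor out (1 - z/z0) and solve the remaining quadratic.
Testing z0 = -1.25: P(-1.25) = 1 + (0.01)(-1.25) + (-0.212)(-1.25)^2 + (0.336)(-1.25)^3
  = 1 + (-0.0125) + (-0.33125) + (-0.65625) = 0.  So z_0 = -1.25 is a root, |z_0| = 1.25.
Divide out the factor (1 + 0.8 z) = (1 - z/z0) (since 1/z0 = -0.8):
  P(z) = (1 + 0.8 z)(1 + (-0.79) z + (0.42) z^2)
  [check: z-coef -0.79 - (-0.8) = 0.01; z^2-coef 0.42 - (-0.8)(-0.79) = -0.212; z^3-coef -(-0.8)(0.42) = 0.336.]
Remaining roots from the quadratic factor 1 + (-0.79) z + (0.42) z^2:
  Set 1 + (-0.79) z + (0.42) z^2 = 0, i.e. a z^2 + b z + c = 0 with a = 0.42, b = -0.79, c = 1.
  Discriminant D = b^2 - 4ac = (-0.79)^2 - 4*(0.42)*1 = 0.6241 - (1.68) = -1.0559.
  D < 0, so the roots are the complex-conjugate pair z = (-b +/- i sqrt(-D)) / (2a) = 0.9405 +/- 1.2233i.
  For a conjugate pair |z|^2 = z * conj(z) = (product of roots) = c/a = 1/(0.42) = 2.380952, so |z| = sqrt(2.380952) = 1.543 for both roots.
Moduli of all roots: 1.2500, 1.5430, 1.5430.
All moduli strictly greater than 1? Yes.
Verdict: Stationary.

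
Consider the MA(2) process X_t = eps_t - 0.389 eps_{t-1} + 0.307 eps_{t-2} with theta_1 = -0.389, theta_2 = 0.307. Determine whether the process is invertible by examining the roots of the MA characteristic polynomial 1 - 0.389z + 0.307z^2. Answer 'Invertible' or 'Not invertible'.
\text{Invertible}

The MA(q) characteristic polynomial is P(z) = 1 - 0.389z + 0.307z^2.
Invertibility requires all roots to lie outside the unit circle, i.e. |z| > 1 for every root.
Set 1 + (-0.389) z + (0.307) z^2 = 0, i.e. a z^2 + b z + c = 0 with a = 0.307, b = -0.389, c = 1.
Discriminant D = b^2 - 4ac = (-0.389)^2 - 4*(0.307)*1 = 0.151321 - (1.228) = -1.076679.
D < 0, so the roots are the complex-conjugate pair z = (-b +/- i sqrt(-D)) / (2a) = 0.6336 +/- 1.69i.
For a conjugate pair |z|^2 = z * conj(z) = (product of roots) = c/a = 1/(0.307) = 3.257329, so |z| = sqrt(3.257329) = 1.8048 for both roots.
Moduli of all roots: 1.8048, 1.8048.
All moduli strictly greater than 1? Yes.
Verdict: Invertible.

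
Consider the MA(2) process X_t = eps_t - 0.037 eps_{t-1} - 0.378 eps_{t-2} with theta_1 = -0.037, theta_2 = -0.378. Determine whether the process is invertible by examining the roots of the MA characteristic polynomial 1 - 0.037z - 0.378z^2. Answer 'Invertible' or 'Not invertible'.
\text{Invertible}

The MA(q) characteristic polynomial is P(z) = 1 - 0.037z - 0.378z^2.
Invertibility requires all roots to lie outside the unit circle, i.e. |z| > 1 for every root.
Set 1 + (-0.037) z + (-0.378) z^2 = 0, i.e. a z^2 + b z + c = 0 with a = -0.378, b = -0.037, c = 1.
Discriminant D = b^2 - 4ac = (-0.037)^2 - 4*(-0.378)*1 = 0.001369 - (-1.512) = 1.513369.
D >= 0, so the roots are real: z = (-b +/- sqrt(D)) / (2a) = (0.037 +/- 1.230191) / (-0.756).
  z_1 = (0.037 + 1.230191) / (-0.756) = -1.6762,   |z_1| = 1.6762.
  z_2 = (0.037 - 1.230191) / (-0.756) = 1.5783,   |z_2| = 1.5783.
Moduli of all roots: 1.6762, 1.5783.
All moduli strictly greater than 1? Yes.
Verdict: Invertible.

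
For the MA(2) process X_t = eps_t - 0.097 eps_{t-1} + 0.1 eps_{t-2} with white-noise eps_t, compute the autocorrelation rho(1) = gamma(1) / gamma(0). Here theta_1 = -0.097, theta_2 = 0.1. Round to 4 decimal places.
\rho(1) = -0.1047

For an MA(q) process with theta_0 = 1, the autocovariance is
  gamma(k) = sigma^2 * sum_{i=0..q-k} theta_i * theta_{i+k},
and rho(k) = gamma(k) / gamma(0). Sigma^2 cancels.
  numerator   = (1)*(-0.097) + (-0.097)*(0.1) = -0.1067.
  denominator = (1)^2 + (-0.097)^2 + (0.1)^2 = 1.019409.
  rho(1) = -0.1067 / 1.019409 = -0.1047.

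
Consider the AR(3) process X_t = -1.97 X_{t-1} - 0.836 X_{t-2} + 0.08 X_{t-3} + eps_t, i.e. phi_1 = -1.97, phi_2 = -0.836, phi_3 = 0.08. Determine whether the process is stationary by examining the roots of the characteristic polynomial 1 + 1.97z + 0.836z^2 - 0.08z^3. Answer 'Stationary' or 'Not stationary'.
\text{Not stationary}

The AR(p) characteristic polynomial is P(z) = 1 + 1.97z + 0.836z^2 - 0.08z^3.
Stationarity requires all roots to lie outside the unit circle, i.e. |z| > 1 for every root.
Degree 3: look for a simple real root z0 first, then factor out (1 - z/z0) and solve the remaining quadratic.
Testing z0 = -1.25: P(-1.25) = 1 + (1.97)(-1.25) + (0.836)(-1.25)^2 + (-0.08)(-1.25)^3
  = 1 + (-2.4625) + (1.30625) + (0.15625) = 0.  So z_0 = -1.25 is a root, |z_0| = 1.25.
Divide out the factor (1 + 0.8 z) = (1 - z/z0) (since 1/z0 = -0.8):
  P(z) = (1 + 0.8 z)(1 + (1.17) z + (-0.1) z^2)
  [check: z-coef 1.17 - (-0.8) = 1.97; z^2-coef -0.1 - (-0.8)(1.17) = 0.836; z^3-coef -(-0.8)(-0.1) = -0.08.]
Remaining roots from the quadratic factor 1 + (1.17) z + (-0.1) z^2:
  Set 1 + (1.17) z + (-0.1) z^2 = 0, i.e. a z^2 + b z + c = 0 with a = -0.1, b = 1.17, c = 1.
  Discriminant D = b^2 - 4ac = (1.17)^2 - 4*(-0.1)*1 = 1.3689 - (-0.4) = 1.7689.
  D >= 0, so the roots are real: z = (-b +/- sqrt(D)) / (2a) = (-1.17 +/- 1.33) / (-0.2).
    z_1 = (-1.17 + 1.33) / (-0.2) = -0.8,   |z_1| = 0.8.
    z_2 = (-1.17 - 1.33) / (-0.2) = 12.5,   |z_2| = 12.5.
Moduli of all roots: 1.2500, 0.8000, 12.5000.
All moduli strictly greater than 1? No.
Verdict: Not stationary.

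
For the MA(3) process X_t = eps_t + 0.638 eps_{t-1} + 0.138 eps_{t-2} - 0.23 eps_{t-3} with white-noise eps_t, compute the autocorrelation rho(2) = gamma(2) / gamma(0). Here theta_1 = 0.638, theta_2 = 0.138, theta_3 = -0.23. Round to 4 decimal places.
\rho(2) = -0.0059

For an MA(q) process with theta_0 = 1, the autocovariance is
  gamma(k) = sigma^2 * sum_{i=0..q-k} theta_i * theta_{i+k},
and rho(k) = gamma(k) / gamma(0). Sigma^2 cancels.
  numerator   = (1)*(0.138) + (0.638)*(-0.23) = -0.00874.
  denominator = (1)^2 + (0.638)^2 + (0.138)^2 + (-0.23)^2 = 1.478988.
  rho(2) = -0.00874 / 1.478988 = -0.0059.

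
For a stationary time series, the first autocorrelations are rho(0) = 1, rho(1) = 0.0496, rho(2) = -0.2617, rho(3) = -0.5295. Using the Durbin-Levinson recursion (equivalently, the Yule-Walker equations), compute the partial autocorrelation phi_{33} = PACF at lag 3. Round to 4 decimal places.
\phi_{33} = -0.5390

The PACF at lag k is phi_{kk}, the last component of the solution
to the Yule-Walker system G_k phi = r_k where
  (G_k)_{ij} = rho(|i - j|), (r_k)_i = rho(i), i,j = 1..k.
Equivalently, Durbin-Levinson gives phi_{kk} iteratively:
  phi_{11} = rho(1)
  phi_{kk} = [rho(k) - sum_{j=1..k-1} phi_{k-1,j} rho(k-j)]
            / [1 - sum_{j=1..k-1} phi_{k-1,j} rho(j)],
  phi_{k,j} = phi_{k-1,j} - phi_{kk} phi_{k-1,k-j},  j = 1..k-1.
Step k = 1:
  phi_11 = rho(1) = 0.0496.
Step k = 2:
  phi_22 = [rho(2) - phi_11 rho(1)] / [1 - phi_11 rho(1)] = [-0.2617 - (0.0496)(0.0496)] / [1 - (0.0496)(0.0496)]
         = -0.26416016 / 0.99753984 = -0.264812.
  Update: phi_21 = phi_11 - phi_22 phi_11 = 0.0496 - (-0.264812)(0.0496) = 0.062735.
Step k = 3:
  phi_33 = [rho(3) - phi_21 rho(2) - phi_22 rho(1)] / [1 - phi_21 rho(1) - phi_22 rho(2)]
    numerator   = -0.5295 - (0.062735)(-0.2617) - (-0.264812)(0.0496) = -0.49994768
    denominator = 1 - (0.062735)(0.0496) - (-0.264812)(-0.2617) = 0.92758716
  phi_33 = -0.49994768 / 0.92758716 = -0.539.
Therefore phi_{33} = -0.5390.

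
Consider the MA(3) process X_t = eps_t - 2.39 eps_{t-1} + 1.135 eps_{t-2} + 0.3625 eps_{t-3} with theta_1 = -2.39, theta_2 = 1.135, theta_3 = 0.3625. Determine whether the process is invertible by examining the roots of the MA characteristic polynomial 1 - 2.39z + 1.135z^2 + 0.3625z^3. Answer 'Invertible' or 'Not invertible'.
\text{Not invertible}

The MA(q) characteristic polynomial is P(z) = 1 - 2.39z + 1.135z^2 + 0.3625z^3.
Invertibility requires all roots to lie outside the unit circle, i.e. |z| > 1 for every root.
Degree 3: look for a simple real root z0 first, then factor out (1 - z/z0) and solve the remaining quadratic.
Testing z0 = 0.8: P(0.8) = 1 + (-2.39)(0.8) + (1.135)(0.8)^2 + (0.3625)(0.8)^3
  = 1 + (-1.912) + (0.7264) + (0.1856) = 0.  So z_0 = 0.8 is a root, |z_0| = 0.8.
Divide out the factor (1 - 1.25 z) = (1 - z/z0) (since 1/z0 = 1.25):
  P(z) = (1 - 1.25 z)(1 + (-1.14) z + (-0.29) z^2)
  [check: z-coef -1.14 - (1.25) = -2.39; z^2-coef -0.29 - (1.25)(-1.14) = 1.135; z^3-coef -(1.25)(-0.29) = 0.3625.]
Remaining roots from the quadratic factor 1 + (-1.14) z + (-0.29) z^2:
  Set 1 + (-1.14) z + (-0.29) z^2 = 0, i.e. a z^2 + b z + c = 0 with a = -0.29, b = -1.14, c = 1.
  Discriminant D = b^2 - 4ac = (-1.14)^2 - 4*(-0.29)*1 = 1.2996 - (-1.16) = 2.4596.
  D >= 0, so the roots are real: z = (-b +/- sqrt(D)) / (2a) = (1.14 +/- 1.568311) / (-0.58).
    z_1 = (1.14 + 1.568311) / (-0.58) = -4.6695,   |z_1| = 4.6695.
    z_2 = (1.14 - 1.568311) / (-0.58) = 0.7385,   |z_2| = 0.7385.
Moduli of all roots: 0.8000, 4.6695, 0.7385.
All moduli strictly greater than 1? No.
Verdict: Not invertible.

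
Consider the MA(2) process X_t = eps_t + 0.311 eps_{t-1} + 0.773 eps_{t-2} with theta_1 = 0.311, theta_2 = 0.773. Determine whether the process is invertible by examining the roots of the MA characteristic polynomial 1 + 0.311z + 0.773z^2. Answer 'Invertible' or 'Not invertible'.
\text{Invertible}

The MA(q) characteristic polynomial is P(z) = 1 + 0.311z + 0.773z^2.
Invertibility requires all roots to lie outside the unit circle, i.e. |z| > 1 for every root.
Set 1 + (0.311) z + (0.773) z^2 = 0, i.e. a z^2 + b z + c = 0 with a = 0.773, b = 0.311, c = 1.
Discriminant D = b^2 - 4ac = (0.311)^2 - 4*(0.773)*1 = 0.096721 - (3.092) = -2.995279.
D < 0, so the roots are the complex-conjugate pair z = (-b +/- i sqrt(-D)) / (2a) = -0.2012 +/- 1.1195i.
For a conjugate pair |z|^2 = z * conj(z) = (product of roots) = c/a = 1/(0.773) = 1.293661, so |z| = sqrt(1.293661) = 1.1374 for both roots.
Moduli of all roots: 1.1374, 1.1374.
All moduli strictly greater than 1? Yes.
Verdict: Invertible.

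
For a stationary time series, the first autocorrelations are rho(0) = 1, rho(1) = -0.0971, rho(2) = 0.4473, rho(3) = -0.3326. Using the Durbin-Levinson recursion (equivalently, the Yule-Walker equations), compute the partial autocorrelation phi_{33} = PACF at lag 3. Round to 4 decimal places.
\phi_{33} = -0.3330

The PACF at lag k is phi_{kk}, the last component of the solution
to the Yule-Walker system G_k phi = r_k where
  (G_k)_{ij} = rho(|i - j|), (r_k)_i = rho(i), i,j = 1..k.
Equivalently, Durbin-Levinson gives phi_{kk} iteratively:
  phi_{11} = rho(1)
  phi_{kk} = [rho(k) - sum_{j=1..k-1} phi_{k-1,j} rho(k-j)]
            / [1 - sum_{j=1..k-1} phi_{k-1,j} rho(j)],
  phi_{k,j} = phi_{k-1,j} - phi_{kk} phi_{k-1,k-j},  j = 1..k-1.
Step k = 1:
  phi_11 = rho(1) = -0.0971.
Step k = 2:
  phi_22 = [rho(2) - phi_11 rho(1)] / [1 - phi_11 rho(1)] = [0.4473 - (-0.0971)(-0.0971)] / [1 - (-0.0971)(-0.0971)]
         = 0.43787159 / 0.99057159 = 0.442039.
  Update: phi_21 = phi_11 - phi_22 phi_11 = -0.0971 - (0.442039)(-0.0971) = -0.054178.
Step k = 3:
  phi_33 = [rho(3) - phi_21 rho(2) - phi_22 rho(1)] / [1 - phi_21 rho(1) - phi_22 rho(2)]
    numerator   = -0.3326 - (-0.054178)(0.4473) - (0.442039)(-0.0971) = -0.26544417
    denominator = 1 - (-0.054178)(-0.0971) - (0.442039)(0.4473) = 0.79701513
  phi_33 = -0.26544417 / 0.79701513 = -0.333.
Therefore phi_{33} = -0.3330.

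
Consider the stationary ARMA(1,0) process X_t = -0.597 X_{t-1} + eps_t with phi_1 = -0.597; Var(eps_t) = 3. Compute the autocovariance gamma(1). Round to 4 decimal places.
\gamma(1) = -2.7828

Multiply the model equation by X_{t-k} and take expectations. With theta_0 = psi_0 = 1 and psi_j the MA(infinity) weights, this gives
  gamma(k) - sum_i phi_i gamma(k-i) = c_k,
  c_k = sigma^2 * sum_{j=k..q} theta_j psi_{j-k}   (c_k = 0 for k > q),
using gamma(-m) = gamma(m).
Pure AR (q = 0): c_0 = sigma^2 = 3, c_k = 0 for k >= 1.
Equations for k = 0 and k = 1 (AR order 1):
  gamma(0) = phi_1 gamma(1) + c_0
  gamma(1) = phi_1 gamma(0) + c_1
Substituting the second into the first: gamma(0) (1 - phi_1^2) = c_0 + phi_1 c_1, so
  gamma(0) = c_0 / (1 - phi_1^2) = 3 / (1 - (-0.597)^2) = 3 / 0.643591 = 4.661345.
  gamma(1) = phi_1 gamma(0) = (-0.597)(4.661345) = -2.782823.
Therefore gamma(1) = -2.7828 (to 4 decimal places).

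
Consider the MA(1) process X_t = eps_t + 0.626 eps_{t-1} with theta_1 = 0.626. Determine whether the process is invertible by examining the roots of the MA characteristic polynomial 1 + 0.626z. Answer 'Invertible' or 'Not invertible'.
\text{Invertible}

The MA(q) characteristic polynomial is P(z) = 1 + 0.626z.
Invertibility requires all roots to lie outside the unit circle, i.e. |z| > 1 for every root.
This is linear in z: 1 + (0.626) z = 0  =>  z = -1/(0.626) = -1.597444,  |z| = 1.597444.
Moduli of all roots: 1.5974.
All moduli strictly greater than 1? Yes.
Verdict: Invertible.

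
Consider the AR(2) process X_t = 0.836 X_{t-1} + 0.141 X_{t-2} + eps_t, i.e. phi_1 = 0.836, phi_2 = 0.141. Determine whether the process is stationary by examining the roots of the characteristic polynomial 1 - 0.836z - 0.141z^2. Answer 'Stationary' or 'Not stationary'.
\text{Stationary}

The AR(p) characteristic polynomial is P(z) = 1 - 0.836z - 0.141z^2.
Stationarity requires all roots to lie outside the unit circle, i.e. |z| > 1 for every root.
Set 1 + (-0.836) z + (-0.141) z^2 = 0, i.e. a z^2 + b z + c = 0 with a = -0.141, b = -0.836, c = 1.
Discriminant D = b^2 - 4ac = (-0.836)^2 - 4*(-0.141)*1 = 0.698896 - (-0.564) = 1.262896.
D >= 0, so the roots are real: z = (-b +/- sqrt(D)) / (2a) = (0.836 +/- 1.123786) / (-0.282).
  z_1 = (0.836 + 1.123786) / (-0.282) = -6.9496,   |z_1| = 6.9496.
  z_2 = (0.836 - 1.123786) / (-0.282) = 1.0205,   |z_2| = 1.0205.
Moduli of all roots: 6.9496, 1.0205.
All moduli strictly greater than 1? Yes.
Verdict: Stationary.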